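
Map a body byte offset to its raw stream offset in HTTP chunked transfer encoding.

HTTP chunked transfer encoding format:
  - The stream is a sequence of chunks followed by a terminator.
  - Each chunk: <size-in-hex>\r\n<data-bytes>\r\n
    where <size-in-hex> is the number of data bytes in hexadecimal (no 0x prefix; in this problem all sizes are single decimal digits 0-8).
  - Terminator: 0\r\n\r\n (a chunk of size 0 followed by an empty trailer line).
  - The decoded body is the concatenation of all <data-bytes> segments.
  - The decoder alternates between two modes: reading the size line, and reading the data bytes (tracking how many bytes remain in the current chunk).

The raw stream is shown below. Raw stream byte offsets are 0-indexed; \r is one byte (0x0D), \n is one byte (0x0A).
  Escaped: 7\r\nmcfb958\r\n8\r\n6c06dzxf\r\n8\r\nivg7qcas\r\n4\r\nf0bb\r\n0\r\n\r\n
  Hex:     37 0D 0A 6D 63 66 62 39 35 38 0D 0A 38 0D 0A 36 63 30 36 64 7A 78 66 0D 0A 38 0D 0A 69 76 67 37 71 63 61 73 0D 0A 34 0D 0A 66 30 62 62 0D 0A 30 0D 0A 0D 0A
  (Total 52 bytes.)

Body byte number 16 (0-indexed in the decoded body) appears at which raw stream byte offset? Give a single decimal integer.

Chunk 1: stream[0..1]='7' size=0x7=7, data at stream[3..10]='mcfb958' -> body[0..7], body so far='mcfb958'
Chunk 2: stream[12..13]='8' size=0x8=8, data at stream[15..23]='6c06dzxf' -> body[7..15], body so far='mcfb9586c06dzxf'
Chunk 3: stream[25..26]='8' size=0x8=8, data at stream[28..36]='ivg7qcas' -> body[15..23], body so far='mcfb9586c06dzxfivg7qcas'
Chunk 4: stream[38..39]='4' size=0x4=4, data at stream[41..45]='f0bb' -> body[23..27], body so far='mcfb9586c06dzxfivg7qcasf0bb'
Chunk 5: stream[47..48]='0' size=0 (terminator). Final body='mcfb9586c06dzxfivg7qcasf0bb' (27 bytes)
Body byte 16 at stream offset 29

Answer: 29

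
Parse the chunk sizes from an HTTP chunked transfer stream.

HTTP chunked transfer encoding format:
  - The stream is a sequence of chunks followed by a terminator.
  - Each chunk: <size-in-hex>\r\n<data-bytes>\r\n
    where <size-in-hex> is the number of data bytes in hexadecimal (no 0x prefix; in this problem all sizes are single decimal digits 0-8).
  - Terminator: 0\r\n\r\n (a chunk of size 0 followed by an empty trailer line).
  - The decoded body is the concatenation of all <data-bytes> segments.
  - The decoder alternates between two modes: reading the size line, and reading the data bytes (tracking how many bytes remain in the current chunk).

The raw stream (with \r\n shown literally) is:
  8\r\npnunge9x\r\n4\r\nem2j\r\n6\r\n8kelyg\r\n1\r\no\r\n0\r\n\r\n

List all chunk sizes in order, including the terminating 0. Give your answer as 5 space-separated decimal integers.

Chunk 1: stream[0..1]='8' size=0x8=8, data at stream[3..11]='pnunge9x' -> body[0..8], body so far='pnunge9x'
Chunk 2: stream[13..14]='4' size=0x4=4, data at stream[16..20]='em2j' -> body[8..12], body so far='pnunge9xem2j'
Chunk 3: stream[22..23]='6' size=0x6=6, data at stream[25..31]='8kelyg' -> body[12..18], body so far='pnunge9xem2j8kelyg'
Chunk 4: stream[33..34]='1' size=0x1=1, data at stream[36..37]='o' -> body[18..19], body so far='pnunge9xem2j8kelygo'
Chunk 5: stream[39..40]='0' size=0 (terminator). Final body='pnunge9xem2j8kelygo' (19 bytes)

Answer: 8 4 6 1 0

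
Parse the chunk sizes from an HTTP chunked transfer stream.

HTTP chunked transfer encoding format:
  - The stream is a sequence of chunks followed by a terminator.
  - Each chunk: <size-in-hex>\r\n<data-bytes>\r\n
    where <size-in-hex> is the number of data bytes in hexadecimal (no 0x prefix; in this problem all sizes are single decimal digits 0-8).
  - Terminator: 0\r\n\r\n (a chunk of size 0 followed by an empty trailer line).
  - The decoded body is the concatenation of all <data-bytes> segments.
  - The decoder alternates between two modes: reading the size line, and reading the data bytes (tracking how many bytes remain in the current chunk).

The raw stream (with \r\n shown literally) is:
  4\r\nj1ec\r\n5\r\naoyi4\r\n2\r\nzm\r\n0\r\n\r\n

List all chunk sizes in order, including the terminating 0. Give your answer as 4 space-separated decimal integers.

Answer: 4 5 2 0

Derivation:
Chunk 1: stream[0..1]='4' size=0x4=4, data at stream[3..7]='j1ec' -> body[0..4], body so far='j1ec'
Chunk 2: stream[9..10]='5' size=0x5=5, data at stream[12..17]='aoyi4' -> body[4..9], body so far='j1ecaoyi4'
Chunk 3: stream[19..20]='2' size=0x2=2, data at stream[22..24]='zm' -> body[9..11], body so far='j1ecaoyi4zm'
Chunk 4: stream[26..27]='0' size=0 (terminator). Final body='j1ecaoyi4zm' (11 bytes)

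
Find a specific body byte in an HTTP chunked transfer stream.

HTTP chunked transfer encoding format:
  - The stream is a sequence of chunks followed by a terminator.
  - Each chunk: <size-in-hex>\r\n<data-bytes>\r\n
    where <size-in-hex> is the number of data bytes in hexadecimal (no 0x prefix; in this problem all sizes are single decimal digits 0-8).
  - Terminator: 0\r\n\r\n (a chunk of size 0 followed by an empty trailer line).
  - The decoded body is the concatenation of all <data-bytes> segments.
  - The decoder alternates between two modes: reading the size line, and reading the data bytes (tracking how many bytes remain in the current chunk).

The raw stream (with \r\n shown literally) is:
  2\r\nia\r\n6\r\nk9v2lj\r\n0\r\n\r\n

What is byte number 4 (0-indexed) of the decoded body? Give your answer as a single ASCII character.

Chunk 1: stream[0..1]='2' size=0x2=2, data at stream[3..5]='ia' -> body[0..2], body so far='ia'
Chunk 2: stream[7..8]='6' size=0x6=6, data at stream[10..16]='k9v2lj' -> body[2..8], body so far='iak9v2lj'
Chunk 3: stream[18..19]='0' size=0 (terminator). Final body='iak9v2lj' (8 bytes)
Body byte 4 = 'v'

Answer: v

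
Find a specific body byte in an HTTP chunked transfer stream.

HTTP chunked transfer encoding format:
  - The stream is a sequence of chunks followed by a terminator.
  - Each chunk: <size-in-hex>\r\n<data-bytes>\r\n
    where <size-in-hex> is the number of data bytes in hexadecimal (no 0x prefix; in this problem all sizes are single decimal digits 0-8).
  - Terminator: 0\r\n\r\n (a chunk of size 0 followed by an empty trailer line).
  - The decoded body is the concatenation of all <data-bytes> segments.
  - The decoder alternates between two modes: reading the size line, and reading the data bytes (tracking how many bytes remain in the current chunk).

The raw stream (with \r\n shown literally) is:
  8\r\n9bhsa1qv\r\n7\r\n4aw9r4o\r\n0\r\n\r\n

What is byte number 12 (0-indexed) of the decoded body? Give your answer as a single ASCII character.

Answer: r

Derivation:
Chunk 1: stream[0..1]='8' size=0x8=8, data at stream[3..11]='9bhsa1qv' -> body[0..8], body so far='9bhsa1qv'
Chunk 2: stream[13..14]='7' size=0x7=7, data at stream[16..23]='4aw9r4o' -> body[8..15], body so far='9bhsa1qv4aw9r4o'
Chunk 3: stream[25..26]='0' size=0 (terminator). Final body='9bhsa1qv4aw9r4o' (15 bytes)
Body byte 12 = 'r'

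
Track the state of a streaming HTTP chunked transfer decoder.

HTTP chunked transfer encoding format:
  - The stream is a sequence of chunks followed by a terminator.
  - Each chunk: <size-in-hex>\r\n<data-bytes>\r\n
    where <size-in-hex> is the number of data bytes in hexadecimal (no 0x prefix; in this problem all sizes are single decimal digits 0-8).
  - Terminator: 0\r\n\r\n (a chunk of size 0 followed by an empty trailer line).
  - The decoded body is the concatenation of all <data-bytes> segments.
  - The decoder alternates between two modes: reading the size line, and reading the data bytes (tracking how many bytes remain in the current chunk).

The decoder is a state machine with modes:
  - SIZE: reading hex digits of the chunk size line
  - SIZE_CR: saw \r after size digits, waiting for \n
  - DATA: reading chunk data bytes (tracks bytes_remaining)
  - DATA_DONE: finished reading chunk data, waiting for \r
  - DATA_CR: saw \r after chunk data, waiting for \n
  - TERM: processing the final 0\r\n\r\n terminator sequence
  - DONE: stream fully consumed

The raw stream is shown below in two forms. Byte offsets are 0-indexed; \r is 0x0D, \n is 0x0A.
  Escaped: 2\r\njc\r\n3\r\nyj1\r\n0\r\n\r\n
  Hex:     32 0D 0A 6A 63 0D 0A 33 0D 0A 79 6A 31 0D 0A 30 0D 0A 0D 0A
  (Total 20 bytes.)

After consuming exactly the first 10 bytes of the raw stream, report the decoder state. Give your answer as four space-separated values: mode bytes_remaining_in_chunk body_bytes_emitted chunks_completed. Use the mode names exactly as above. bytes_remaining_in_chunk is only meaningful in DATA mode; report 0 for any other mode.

Answer: DATA 3 2 1

Derivation:
Byte 0 = '2': mode=SIZE remaining=0 emitted=0 chunks_done=0
Byte 1 = 0x0D: mode=SIZE_CR remaining=0 emitted=0 chunks_done=0
Byte 2 = 0x0A: mode=DATA remaining=2 emitted=0 chunks_done=0
Byte 3 = 'j': mode=DATA remaining=1 emitted=1 chunks_done=0
Byte 4 = 'c': mode=DATA_DONE remaining=0 emitted=2 chunks_done=0
Byte 5 = 0x0D: mode=DATA_CR remaining=0 emitted=2 chunks_done=0
Byte 6 = 0x0A: mode=SIZE remaining=0 emitted=2 chunks_done=1
Byte 7 = '3': mode=SIZE remaining=0 emitted=2 chunks_done=1
Byte 8 = 0x0D: mode=SIZE_CR remaining=0 emitted=2 chunks_done=1
Byte 9 = 0x0A: mode=DATA remaining=3 emitted=2 chunks_done=1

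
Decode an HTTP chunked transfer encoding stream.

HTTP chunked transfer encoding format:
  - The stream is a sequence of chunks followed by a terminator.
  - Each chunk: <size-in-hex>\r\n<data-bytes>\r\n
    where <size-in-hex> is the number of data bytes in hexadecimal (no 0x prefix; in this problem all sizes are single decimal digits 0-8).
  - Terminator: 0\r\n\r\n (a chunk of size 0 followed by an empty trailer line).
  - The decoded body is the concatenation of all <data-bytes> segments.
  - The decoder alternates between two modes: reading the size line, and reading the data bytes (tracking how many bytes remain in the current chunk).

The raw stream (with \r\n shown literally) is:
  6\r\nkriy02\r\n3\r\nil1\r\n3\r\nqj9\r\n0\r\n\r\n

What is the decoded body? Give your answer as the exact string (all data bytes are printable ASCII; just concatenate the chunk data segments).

Answer: kriy02il1qj9

Derivation:
Chunk 1: stream[0..1]='6' size=0x6=6, data at stream[3..9]='kriy02' -> body[0..6], body so far='kriy02'
Chunk 2: stream[11..12]='3' size=0x3=3, data at stream[14..17]='il1' -> body[6..9], body so far='kriy02il1'
Chunk 3: stream[19..20]='3' size=0x3=3, data at stream[22..25]='qj9' -> body[9..12], body so far='kriy02il1qj9'
Chunk 4: stream[27..28]='0' size=0 (terminator). Final body='kriy02il1qj9' (12 bytes)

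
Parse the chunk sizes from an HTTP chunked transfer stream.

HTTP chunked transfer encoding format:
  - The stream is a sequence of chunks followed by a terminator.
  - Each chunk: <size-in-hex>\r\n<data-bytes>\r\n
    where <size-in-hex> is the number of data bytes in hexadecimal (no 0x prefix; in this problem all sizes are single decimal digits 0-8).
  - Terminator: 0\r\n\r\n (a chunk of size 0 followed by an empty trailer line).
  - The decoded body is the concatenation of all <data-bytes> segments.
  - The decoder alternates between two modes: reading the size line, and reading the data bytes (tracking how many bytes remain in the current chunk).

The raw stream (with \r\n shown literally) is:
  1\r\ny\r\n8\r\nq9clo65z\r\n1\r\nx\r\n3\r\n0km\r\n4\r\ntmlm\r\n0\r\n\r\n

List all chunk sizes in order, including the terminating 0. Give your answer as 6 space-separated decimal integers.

Chunk 1: stream[0..1]='1' size=0x1=1, data at stream[3..4]='y' -> body[0..1], body so far='y'
Chunk 2: stream[6..7]='8' size=0x8=8, data at stream[9..17]='q9clo65z' -> body[1..9], body so far='yq9clo65z'
Chunk 3: stream[19..20]='1' size=0x1=1, data at stream[22..23]='x' -> body[9..10], body so far='yq9clo65zx'
Chunk 4: stream[25..26]='3' size=0x3=3, data at stream[28..31]='0km' -> body[10..13], body so far='yq9clo65zx0km'
Chunk 5: stream[33..34]='4' size=0x4=4, data at stream[36..40]='tmlm' -> body[13..17], body so far='yq9clo65zx0kmtmlm'
Chunk 6: stream[42..43]='0' size=0 (terminator). Final body='yq9clo65zx0kmtmlm' (17 bytes)

Answer: 1 8 1 3 4 0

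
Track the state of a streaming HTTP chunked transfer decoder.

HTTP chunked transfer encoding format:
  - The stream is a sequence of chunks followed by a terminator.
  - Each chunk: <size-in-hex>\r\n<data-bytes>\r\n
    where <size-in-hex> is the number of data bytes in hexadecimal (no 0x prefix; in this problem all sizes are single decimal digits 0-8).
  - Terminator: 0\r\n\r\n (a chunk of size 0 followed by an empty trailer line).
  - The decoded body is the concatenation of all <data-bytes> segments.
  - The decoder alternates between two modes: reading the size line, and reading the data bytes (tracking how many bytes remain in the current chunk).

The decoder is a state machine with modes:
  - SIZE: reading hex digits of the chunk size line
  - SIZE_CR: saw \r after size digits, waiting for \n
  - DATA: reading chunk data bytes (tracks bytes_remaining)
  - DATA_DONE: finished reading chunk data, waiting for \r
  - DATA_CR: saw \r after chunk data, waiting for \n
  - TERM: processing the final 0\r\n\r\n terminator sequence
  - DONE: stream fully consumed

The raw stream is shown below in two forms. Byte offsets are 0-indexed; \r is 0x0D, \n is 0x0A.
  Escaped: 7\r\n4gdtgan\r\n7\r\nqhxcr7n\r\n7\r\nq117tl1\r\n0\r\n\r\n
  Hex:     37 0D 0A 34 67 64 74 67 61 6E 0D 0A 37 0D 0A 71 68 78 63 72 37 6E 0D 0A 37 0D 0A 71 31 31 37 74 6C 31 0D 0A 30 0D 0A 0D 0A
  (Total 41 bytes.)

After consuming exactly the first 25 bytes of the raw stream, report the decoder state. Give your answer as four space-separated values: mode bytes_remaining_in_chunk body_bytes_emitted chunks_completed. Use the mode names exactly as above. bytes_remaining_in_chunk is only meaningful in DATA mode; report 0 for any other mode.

Byte 0 = '7': mode=SIZE remaining=0 emitted=0 chunks_done=0
Byte 1 = 0x0D: mode=SIZE_CR remaining=0 emitted=0 chunks_done=0
Byte 2 = 0x0A: mode=DATA remaining=7 emitted=0 chunks_done=0
Byte 3 = '4': mode=DATA remaining=6 emitted=1 chunks_done=0
Byte 4 = 'g': mode=DATA remaining=5 emitted=2 chunks_done=0
Byte 5 = 'd': mode=DATA remaining=4 emitted=3 chunks_done=0
Byte 6 = 't': mode=DATA remaining=3 emitted=4 chunks_done=0
Byte 7 = 'g': mode=DATA remaining=2 emitted=5 chunks_done=0
Byte 8 = 'a': mode=DATA remaining=1 emitted=6 chunks_done=0
Byte 9 = 'n': mode=DATA_DONE remaining=0 emitted=7 chunks_done=0
Byte 10 = 0x0D: mode=DATA_CR remaining=0 emitted=7 chunks_done=0
Byte 11 = 0x0A: mode=SIZE remaining=0 emitted=7 chunks_done=1
Byte 12 = '7': mode=SIZE remaining=0 emitted=7 chunks_done=1
Byte 13 = 0x0D: mode=SIZE_CR remaining=0 emitted=7 chunks_done=1
Byte 14 = 0x0A: mode=DATA remaining=7 emitted=7 chunks_done=1
Byte 15 = 'q': mode=DATA remaining=6 emitted=8 chunks_done=1
Byte 16 = 'h': mode=DATA remaining=5 emitted=9 chunks_done=1
Byte 17 = 'x': mode=DATA remaining=4 emitted=10 chunks_done=1
Byte 18 = 'c': mode=DATA remaining=3 emitted=11 chunks_done=1
Byte 19 = 'r': mode=DATA remaining=2 emitted=12 chunks_done=1
Byte 20 = '7': mode=DATA remaining=1 emitted=13 chunks_done=1
Byte 21 = 'n': mode=DATA_DONE remaining=0 emitted=14 chunks_done=1
Byte 22 = 0x0D: mode=DATA_CR remaining=0 emitted=14 chunks_done=1
Byte 23 = 0x0A: mode=SIZE remaining=0 emitted=14 chunks_done=2
Byte 24 = '7': mode=SIZE remaining=0 emitted=14 chunks_done=2

Answer: SIZE 0 14 2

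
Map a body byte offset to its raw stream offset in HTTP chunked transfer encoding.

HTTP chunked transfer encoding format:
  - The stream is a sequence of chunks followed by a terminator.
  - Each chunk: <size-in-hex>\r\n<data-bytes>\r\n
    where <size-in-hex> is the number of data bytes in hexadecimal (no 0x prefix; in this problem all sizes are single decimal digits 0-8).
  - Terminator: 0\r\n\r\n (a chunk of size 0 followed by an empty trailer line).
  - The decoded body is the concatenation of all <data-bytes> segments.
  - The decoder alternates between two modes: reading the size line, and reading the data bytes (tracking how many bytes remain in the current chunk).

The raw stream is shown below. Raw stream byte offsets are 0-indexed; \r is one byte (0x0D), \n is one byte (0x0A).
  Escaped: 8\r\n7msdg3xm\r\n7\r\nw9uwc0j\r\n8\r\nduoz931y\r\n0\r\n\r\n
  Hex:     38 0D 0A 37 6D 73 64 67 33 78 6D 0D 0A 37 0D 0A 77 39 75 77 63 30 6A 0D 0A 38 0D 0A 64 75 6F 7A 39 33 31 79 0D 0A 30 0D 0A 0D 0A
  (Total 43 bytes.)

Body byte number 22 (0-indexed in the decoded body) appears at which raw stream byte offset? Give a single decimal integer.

Chunk 1: stream[0..1]='8' size=0x8=8, data at stream[3..11]='7msdg3xm' -> body[0..8], body so far='7msdg3xm'
Chunk 2: stream[13..14]='7' size=0x7=7, data at stream[16..23]='w9uwc0j' -> body[8..15], body so far='7msdg3xmw9uwc0j'
Chunk 3: stream[25..26]='8' size=0x8=8, data at stream[28..36]='duoz931y' -> body[15..23], body so far='7msdg3xmw9uwc0jduoz931y'
Chunk 4: stream[38..39]='0' size=0 (terminator). Final body='7msdg3xmw9uwc0jduoz931y' (23 bytes)
Body byte 22 at stream offset 35

Answer: 35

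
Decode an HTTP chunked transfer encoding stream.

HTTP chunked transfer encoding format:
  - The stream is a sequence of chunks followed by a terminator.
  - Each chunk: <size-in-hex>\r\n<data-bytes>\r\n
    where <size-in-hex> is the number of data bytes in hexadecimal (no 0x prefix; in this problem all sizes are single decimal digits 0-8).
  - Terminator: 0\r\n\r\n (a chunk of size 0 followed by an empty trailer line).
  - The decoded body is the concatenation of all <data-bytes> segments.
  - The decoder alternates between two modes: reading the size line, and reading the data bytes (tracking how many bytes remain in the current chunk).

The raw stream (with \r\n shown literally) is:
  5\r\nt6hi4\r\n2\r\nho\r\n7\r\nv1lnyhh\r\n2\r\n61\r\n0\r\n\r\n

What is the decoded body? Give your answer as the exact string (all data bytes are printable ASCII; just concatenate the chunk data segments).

Answer: t6hi4hov1lnyhh61

Derivation:
Chunk 1: stream[0..1]='5' size=0x5=5, data at stream[3..8]='t6hi4' -> body[0..5], body so far='t6hi4'
Chunk 2: stream[10..11]='2' size=0x2=2, data at stream[13..15]='ho' -> body[5..7], body so far='t6hi4ho'
Chunk 3: stream[17..18]='7' size=0x7=7, data at stream[20..27]='v1lnyhh' -> body[7..14], body so far='t6hi4hov1lnyhh'
Chunk 4: stream[29..30]='2' size=0x2=2, data at stream[32..34]='61' -> body[14..16], body so far='t6hi4hov1lnyhh61'
Chunk 5: stream[36..37]='0' size=0 (terminator). Final body='t6hi4hov1lnyhh61' (16 bytes)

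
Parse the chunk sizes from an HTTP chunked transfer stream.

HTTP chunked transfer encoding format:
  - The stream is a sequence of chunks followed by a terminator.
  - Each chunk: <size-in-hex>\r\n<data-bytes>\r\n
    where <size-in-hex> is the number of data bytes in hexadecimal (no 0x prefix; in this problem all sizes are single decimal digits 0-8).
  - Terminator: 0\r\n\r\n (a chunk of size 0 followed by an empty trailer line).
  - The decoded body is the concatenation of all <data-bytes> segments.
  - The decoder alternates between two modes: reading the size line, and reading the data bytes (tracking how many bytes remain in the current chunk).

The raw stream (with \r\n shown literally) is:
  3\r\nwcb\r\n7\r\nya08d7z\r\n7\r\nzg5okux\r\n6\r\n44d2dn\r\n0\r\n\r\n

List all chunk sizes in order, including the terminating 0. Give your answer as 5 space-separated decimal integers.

Chunk 1: stream[0..1]='3' size=0x3=3, data at stream[3..6]='wcb' -> body[0..3], body so far='wcb'
Chunk 2: stream[8..9]='7' size=0x7=7, data at stream[11..18]='ya08d7z' -> body[3..10], body so far='wcbya08d7z'
Chunk 3: stream[20..21]='7' size=0x7=7, data at stream[23..30]='zg5okux' -> body[10..17], body so far='wcbya08d7zzg5okux'
Chunk 4: stream[32..33]='6' size=0x6=6, data at stream[35..41]='44d2dn' -> body[17..23], body so far='wcbya08d7zzg5okux44d2dn'
Chunk 5: stream[43..44]='0' size=0 (terminator). Final body='wcbya08d7zzg5okux44d2dn' (23 bytes)

Answer: 3 7 7 6 0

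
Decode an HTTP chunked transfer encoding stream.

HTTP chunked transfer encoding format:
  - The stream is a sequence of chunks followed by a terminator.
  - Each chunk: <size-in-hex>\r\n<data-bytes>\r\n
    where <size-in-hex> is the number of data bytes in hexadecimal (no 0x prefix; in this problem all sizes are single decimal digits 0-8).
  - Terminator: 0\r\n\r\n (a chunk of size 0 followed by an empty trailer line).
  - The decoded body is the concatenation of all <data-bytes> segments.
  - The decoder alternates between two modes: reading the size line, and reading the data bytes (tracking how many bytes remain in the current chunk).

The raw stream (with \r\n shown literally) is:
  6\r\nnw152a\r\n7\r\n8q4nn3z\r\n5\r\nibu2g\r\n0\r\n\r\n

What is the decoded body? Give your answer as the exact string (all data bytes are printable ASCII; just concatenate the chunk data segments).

Chunk 1: stream[0..1]='6' size=0x6=6, data at stream[3..9]='nw152a' -> body[0..6], body so far='nw152a'
Chunk 2: stream[11..12]='7' size=0x7=7, data at stream[14..21]='8q4nn3z' -> body[6..13], body so far='nw152a8q4nn3z'
Chunk 3: stream[23..24]='5' size=0x5=5, data at stream[26..31]='ibu2g' -> body[13..18], body so far='nw152a8q4nn3zibu2g'
Chunk 4: stream[33..34]='0' size=0 (terminator). Final body='nw152a8q4nn3zibu2g' (18 bytes)

Answer: nw152a8q4nn3zibu2g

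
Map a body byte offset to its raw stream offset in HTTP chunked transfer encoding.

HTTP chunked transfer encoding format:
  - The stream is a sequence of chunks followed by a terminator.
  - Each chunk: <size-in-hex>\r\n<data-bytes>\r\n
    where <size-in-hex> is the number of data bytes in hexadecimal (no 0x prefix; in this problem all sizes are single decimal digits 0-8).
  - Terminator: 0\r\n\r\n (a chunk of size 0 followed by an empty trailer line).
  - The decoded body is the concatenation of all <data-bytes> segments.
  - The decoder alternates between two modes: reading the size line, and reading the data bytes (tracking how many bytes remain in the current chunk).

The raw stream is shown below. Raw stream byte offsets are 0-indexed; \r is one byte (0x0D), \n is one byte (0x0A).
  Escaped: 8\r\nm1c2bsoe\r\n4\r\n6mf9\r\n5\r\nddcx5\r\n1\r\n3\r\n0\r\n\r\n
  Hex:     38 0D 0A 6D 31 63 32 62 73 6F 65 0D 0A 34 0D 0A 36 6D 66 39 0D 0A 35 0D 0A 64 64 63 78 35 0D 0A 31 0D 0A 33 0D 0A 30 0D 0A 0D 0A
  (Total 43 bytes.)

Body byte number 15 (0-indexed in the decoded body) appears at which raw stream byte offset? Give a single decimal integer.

Answer: 28

Derivation:
Chunk 1: stream[0..1]='8' size=0x8=8, data at stream[3..11]='m1c2bsoe' -> body[0..8], body so far='m1c2bsoe'
Chunk 2: stream[13..14]='4' size=0x4=4, data at stream[16..20]='6mf9' -> body[8..12], body so far='m1c2bsoe6mf9'
Chunk 3: stream[22..23]='5' size=0x5=5, data at stream[25..30]='ddcx5' -> body[12..17], body so far='m1c2bsoe6mf9ddcx5'
Chunk 4: stream[32..33]='1' size=0x1=1, data at stream[35..36]='3' -> body[17..18], body so far='m1c2bsoe6mf9ddcx53'
Chunk 5: stream[38..39]='0' size=0 (terminator). Final body='m1c2bsoe6mf9ddcx53' (18 bytes)
Body byte 15 at stream offset 28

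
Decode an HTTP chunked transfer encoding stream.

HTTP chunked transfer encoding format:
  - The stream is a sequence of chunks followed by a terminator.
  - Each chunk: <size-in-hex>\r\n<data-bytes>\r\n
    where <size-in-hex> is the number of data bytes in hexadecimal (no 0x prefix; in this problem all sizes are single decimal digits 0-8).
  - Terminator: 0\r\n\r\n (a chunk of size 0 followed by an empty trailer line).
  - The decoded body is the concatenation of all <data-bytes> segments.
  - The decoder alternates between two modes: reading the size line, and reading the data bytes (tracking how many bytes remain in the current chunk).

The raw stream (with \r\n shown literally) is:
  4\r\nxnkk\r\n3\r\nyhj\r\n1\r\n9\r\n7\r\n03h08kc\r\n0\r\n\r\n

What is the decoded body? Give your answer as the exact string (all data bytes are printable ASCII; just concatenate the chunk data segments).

Chunk 1: stream[0..1]='4' size=0x4=4, data at stream[3..7]='xnkk' -> body[0..4], body so far='xnkk'
Chunk 2: stream[9..10]='3' size=0x3=3, data at stream[12..15]='yhj' -> body[4..7], body so far='xnkkyhj'
Chunk 3: stream[17..18]='1' size=0x1=1, data at stream[20..21]='9' -> body[7..8], body so far='xnkkyhj9'
Chunk 4: stream[23..24]='7' size=0x7=7, data at stream[26..33]='03h08kc' -> body[8..15], body so far='xnkkyhj903h08kc'
Chunk 5: stream[35..36]='0' size=0 (terminator). Final body='xnkkyhj903h08kc' (15 bytes)

Answer: xnkkyhj903h08kc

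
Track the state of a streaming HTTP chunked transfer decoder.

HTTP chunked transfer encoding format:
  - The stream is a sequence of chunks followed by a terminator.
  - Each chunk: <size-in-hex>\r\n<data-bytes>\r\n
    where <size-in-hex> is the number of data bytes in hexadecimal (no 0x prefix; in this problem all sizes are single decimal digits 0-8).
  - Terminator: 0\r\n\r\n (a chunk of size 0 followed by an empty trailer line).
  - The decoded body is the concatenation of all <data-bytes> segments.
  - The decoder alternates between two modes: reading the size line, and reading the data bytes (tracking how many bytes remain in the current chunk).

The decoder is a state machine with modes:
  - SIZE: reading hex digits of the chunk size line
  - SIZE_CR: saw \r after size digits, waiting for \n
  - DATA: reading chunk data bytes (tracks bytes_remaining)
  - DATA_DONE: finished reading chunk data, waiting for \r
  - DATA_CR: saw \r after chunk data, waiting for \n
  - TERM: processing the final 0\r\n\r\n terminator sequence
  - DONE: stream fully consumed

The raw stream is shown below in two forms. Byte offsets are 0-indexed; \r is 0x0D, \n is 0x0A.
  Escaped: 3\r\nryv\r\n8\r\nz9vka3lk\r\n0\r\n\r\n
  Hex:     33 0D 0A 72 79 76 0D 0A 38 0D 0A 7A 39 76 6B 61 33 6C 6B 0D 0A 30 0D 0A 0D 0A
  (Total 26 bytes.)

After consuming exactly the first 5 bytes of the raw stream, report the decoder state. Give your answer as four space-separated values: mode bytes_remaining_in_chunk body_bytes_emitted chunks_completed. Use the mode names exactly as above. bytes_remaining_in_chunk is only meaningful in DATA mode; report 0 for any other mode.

Byte 0 = '3': mode=SIZE remaining=0 emitted=0 chunks_done=0
Byte 1 = 0x0D: mode=SIZE_CR remaining=0 emitted=0 chunks_done=0
Byte 2 = 0x0A: mode=DATA remaining=3 emitted=0 chunks_done=0
Byte 3 = 'r': mode=DATA remaining=2 emitted=1 chunks_done=0
Byte 4 = 'y': mode=DATA remaining=1 emitted=2 chunks_done=0

Answer: DATA 1 2 0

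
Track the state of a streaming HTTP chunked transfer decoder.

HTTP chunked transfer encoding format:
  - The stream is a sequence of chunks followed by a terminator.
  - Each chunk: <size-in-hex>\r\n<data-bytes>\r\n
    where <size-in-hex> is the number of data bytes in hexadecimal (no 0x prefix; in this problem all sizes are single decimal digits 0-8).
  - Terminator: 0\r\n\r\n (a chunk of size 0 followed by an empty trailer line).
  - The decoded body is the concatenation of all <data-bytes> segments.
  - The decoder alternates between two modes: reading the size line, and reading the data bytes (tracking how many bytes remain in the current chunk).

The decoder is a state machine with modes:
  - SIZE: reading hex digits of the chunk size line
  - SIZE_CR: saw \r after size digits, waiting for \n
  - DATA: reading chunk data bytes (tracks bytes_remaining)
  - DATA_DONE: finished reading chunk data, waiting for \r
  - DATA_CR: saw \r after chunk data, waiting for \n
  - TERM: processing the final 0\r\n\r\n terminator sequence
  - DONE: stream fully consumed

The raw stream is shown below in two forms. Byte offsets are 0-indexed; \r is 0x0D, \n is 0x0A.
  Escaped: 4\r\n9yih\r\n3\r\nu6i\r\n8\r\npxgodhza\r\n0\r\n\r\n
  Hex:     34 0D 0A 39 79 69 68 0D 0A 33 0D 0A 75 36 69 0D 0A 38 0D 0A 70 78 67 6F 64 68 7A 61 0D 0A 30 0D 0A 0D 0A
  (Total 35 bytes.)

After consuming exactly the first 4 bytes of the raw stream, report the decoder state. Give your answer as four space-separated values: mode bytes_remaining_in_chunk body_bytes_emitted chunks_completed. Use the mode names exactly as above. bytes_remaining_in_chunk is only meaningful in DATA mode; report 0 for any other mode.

Answer: DATA 3 1 0

Derivation:
Byte 0 = '4': mode=SIZE remaining=0 emitted=0 chunks_done=0
Byte 1 = 0x0D: mode=SIZE_CR remaining=0 emitted=0 chunks_done=0
Byte 2 = 0x0A: mode=DATA remaining=4 emitted=0 chunks_done=0
Byte 3 = '9': mode=DATA remaining=3 emitted=1 chunks_done=0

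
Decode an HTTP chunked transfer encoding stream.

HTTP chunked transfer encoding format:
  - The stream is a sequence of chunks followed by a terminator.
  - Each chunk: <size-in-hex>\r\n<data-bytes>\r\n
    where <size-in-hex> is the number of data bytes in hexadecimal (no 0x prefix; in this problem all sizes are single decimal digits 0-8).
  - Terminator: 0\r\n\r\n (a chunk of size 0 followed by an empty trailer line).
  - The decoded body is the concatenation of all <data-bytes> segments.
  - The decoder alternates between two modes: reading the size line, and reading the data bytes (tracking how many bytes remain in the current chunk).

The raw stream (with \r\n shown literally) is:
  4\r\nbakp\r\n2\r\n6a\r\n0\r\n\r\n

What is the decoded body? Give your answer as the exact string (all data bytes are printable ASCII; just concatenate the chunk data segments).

Chunk 1: stream[0..1]='4' size=0x4=4, data at stream[3..7]='bakp' -> body[0..4], body so far='bakp'
Chunk 2: stream[9..10]='2' size=0x2=2, data at stream[12..14]='6a' -> body[4..6], body so far='bakp6a'
Chunk 3: stream[16..17]='0' size=0 (terminator). Final body='bakp6a' (6 bytes)

Answer: bakp6a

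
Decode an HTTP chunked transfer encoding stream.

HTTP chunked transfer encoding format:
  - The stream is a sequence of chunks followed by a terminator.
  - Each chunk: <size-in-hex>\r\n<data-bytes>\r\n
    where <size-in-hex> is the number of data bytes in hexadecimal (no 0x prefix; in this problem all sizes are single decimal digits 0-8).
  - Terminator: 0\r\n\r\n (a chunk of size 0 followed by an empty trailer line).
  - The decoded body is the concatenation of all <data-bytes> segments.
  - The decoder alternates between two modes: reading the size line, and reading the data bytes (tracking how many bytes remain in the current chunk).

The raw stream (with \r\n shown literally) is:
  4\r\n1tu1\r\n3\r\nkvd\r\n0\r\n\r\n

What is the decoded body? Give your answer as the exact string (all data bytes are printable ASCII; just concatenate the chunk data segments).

Answer: 1tu1kvd

Derivation:
Chunk 1: stream[0..1]='4' size=0x4=4, data at stream[3..7]='1tu1' -> body[0..4], body so far='1tu1'
Chunk 2: stream[9..10]='3' size=0x3=3, data at stream[12..15]='kvd' -> body[4..7], body so far='1tu1kvd'
Chunk 3: stream[17..18]='0' size=0 (terminator). Final body='1tu1kvd' (7 bytes)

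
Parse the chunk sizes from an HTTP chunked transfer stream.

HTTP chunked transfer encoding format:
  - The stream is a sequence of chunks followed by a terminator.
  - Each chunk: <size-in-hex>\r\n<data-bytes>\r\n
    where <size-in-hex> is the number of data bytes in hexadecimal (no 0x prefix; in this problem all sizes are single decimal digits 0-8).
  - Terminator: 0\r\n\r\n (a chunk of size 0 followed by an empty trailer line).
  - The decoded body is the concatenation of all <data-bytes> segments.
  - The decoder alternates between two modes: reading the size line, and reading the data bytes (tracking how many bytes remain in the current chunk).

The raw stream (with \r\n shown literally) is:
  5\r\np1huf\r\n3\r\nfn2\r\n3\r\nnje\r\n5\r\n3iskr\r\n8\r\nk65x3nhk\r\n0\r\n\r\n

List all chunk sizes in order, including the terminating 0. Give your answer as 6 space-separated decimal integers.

Answer: 5 3 3 5 8 0

Derivation:
Chunk 1: stream[0..1]='5' size=0x5=5, data at stream[3..8]='p1huf' -> body[0..5], body so far='p1huf'
Chunk 2: stream[10..11]='3' size=0x3=3, data at stream[13..16]='fn2' -> body[5..8], body so far='p1huffn2'
Chunk 3: stream[18..19]='3' size=0x3=3, data at stream[21..24]='nje' -> body[8..11], body so far='p1huffn2nje'
Chunk 4: stream[26..27]='5' size=0x5=5, data at stream[29..34]='3iskr' -> body[11..16], body so far='p1huffn2nje3iskr'
Chunk 5: stream[36..37]='8' size=0x8=8, data at stream[39..47]='k65x3nhk' -> body[16..24], body so far='p1huffn2nje3iskrk65x3nhk'
Chunk 6: stream[49..50]='0' size=0 (terminator). Final body='p1huffn2nje3iskrk65x3nhk' (24 bytes)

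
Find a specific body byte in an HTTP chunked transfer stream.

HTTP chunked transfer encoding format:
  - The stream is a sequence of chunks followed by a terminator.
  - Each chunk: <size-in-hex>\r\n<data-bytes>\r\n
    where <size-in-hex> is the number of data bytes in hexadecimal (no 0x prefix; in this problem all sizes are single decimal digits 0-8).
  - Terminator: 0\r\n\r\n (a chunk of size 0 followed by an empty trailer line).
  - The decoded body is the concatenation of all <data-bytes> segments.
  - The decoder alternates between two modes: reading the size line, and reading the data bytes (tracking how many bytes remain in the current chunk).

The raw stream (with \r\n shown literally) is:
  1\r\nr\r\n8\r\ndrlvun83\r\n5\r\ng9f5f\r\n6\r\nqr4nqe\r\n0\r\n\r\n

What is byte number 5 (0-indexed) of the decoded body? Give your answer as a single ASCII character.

Chunk 1: stream[0..1]='1' size=0x1=1, data at stream[3..4]='r' -> body[0..1], body so far='r'
Chunk 2: stream[6..7]='8' size=0x8=8, data at stream[9..17]='drlvun83' -> body[1..9], body so far='rdrlvun83'
Chunk 3: stream[19..20]='5' size=0x5=5, data at stream[22..27]='g9f5f' -> body[9..14], body so far='rdrlvun83g9f5f'
Chunk 4: stream[29..30]='6' size=0x6=6, data at stream[32..38]='qr4nqe' -> body[14..20], body so far='rdrlvun83g9f5fqr4nqe'
Chunk 5: stream[40..41]='0' size=0 (terminator). Final body='rdrlvun83g9f5fqr4nqe' (20 bytes)
Body byte 5 = 'u'

Answer: u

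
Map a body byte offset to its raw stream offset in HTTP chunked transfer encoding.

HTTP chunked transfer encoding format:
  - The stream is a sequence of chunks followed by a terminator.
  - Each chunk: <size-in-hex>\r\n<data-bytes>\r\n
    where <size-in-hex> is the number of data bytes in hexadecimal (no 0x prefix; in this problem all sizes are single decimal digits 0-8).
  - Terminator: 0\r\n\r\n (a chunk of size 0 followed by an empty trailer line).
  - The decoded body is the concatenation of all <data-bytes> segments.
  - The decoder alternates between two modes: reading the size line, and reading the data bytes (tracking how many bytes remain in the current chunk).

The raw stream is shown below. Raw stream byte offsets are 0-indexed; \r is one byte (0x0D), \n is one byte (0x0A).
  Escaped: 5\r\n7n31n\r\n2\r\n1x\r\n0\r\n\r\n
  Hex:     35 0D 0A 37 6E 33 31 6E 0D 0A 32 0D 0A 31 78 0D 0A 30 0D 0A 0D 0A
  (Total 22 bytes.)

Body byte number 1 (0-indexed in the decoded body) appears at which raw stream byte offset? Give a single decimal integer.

Chunk 1: stream[0..1]='5' size=0x5=5, data at stream[3..8]='7n31n' -> body[0..5], body so far='7n31n'
Chunk 2: stream[10..11]='2' size=0x2=2, data at stream[13..15]='1x' -> body[5..7], body so far='7n31n1x'
Chunk 3: stream[17..18]='0' size=0 (terminator). Final body='7n31n1x' (7 bytes)
Body byte 1 at stream offset 4

Answer: 4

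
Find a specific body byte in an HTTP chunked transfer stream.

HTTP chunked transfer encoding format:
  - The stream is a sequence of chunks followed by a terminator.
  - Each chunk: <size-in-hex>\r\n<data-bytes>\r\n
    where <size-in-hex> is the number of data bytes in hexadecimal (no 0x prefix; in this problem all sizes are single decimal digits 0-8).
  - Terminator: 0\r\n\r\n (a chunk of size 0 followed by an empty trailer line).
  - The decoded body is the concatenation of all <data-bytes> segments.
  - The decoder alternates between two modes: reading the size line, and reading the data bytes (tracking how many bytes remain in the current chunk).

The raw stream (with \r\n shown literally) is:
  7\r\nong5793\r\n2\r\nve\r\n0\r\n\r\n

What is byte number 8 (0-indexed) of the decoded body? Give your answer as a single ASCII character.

Answer: e

Derivation:
Chunk 1: stream[0..1]='7' size=0x7=7, data at stream[3..10]='ong5793' -> body[0..7], body so far='ong5793'
Chunk 2: stream[12..13]='2' size=0x2=2, data at stream[15..17]='ve' -> body[7..9], body so far='ong5793ve'
Chunk 3: stream[19..20]='0' size=0 (terminator). Final body='ong5793ve' (9 bytes)
Body byte 8 = 'e'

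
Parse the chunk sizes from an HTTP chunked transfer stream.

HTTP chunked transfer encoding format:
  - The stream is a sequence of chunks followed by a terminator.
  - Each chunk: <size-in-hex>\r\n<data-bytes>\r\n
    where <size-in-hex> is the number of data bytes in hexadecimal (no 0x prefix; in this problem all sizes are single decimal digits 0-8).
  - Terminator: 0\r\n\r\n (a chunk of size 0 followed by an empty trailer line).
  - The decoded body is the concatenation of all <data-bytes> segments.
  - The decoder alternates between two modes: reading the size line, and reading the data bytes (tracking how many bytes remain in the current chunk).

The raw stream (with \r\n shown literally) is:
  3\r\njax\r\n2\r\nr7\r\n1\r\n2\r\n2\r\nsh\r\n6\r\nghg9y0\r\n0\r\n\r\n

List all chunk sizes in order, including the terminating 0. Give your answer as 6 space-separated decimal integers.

Chunk 1: stream[0..1]='3' size=0x3=3, data at stream[3..6]='jax' -> body[0..3], body so far='jax'
Chunk 2: stream[8..9]='2' size=0x2=2, data at stream[11..13]='r7' -> body[3..5], body so far='jaxr7'
Chunk 3: stream[15..16]='1' size=0x1=1, data at stream[18..19]='2' -> body[5..6], body so far='jaxr72'
Chunk 4: stream[21..22]='2' size=0x2=2, data at stream[24..26]='sh' -> body[6..8], body so far='jaxr72sh'
Chunk 5: stream[28..29]='6' size=0x6=6, data at stream[31..37]='ghg9y0' -> body[8..14], body so far='jaxr72shghg9y0'
Chunk 6: stream[39..40]='0' size=0 (terminator). Final body='jaxr72shghg9y0' (14 bytes)

Answer: 3 2 1 2 6 0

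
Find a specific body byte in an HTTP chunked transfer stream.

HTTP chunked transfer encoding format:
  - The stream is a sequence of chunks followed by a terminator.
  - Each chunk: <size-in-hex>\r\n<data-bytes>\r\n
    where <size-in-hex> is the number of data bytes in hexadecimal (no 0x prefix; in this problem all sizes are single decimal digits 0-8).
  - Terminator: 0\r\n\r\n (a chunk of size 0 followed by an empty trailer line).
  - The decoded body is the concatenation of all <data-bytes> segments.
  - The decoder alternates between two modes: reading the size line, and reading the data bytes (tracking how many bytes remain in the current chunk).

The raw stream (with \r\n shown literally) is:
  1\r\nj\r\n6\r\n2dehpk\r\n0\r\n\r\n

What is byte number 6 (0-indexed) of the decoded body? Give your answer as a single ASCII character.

Chunk 1: stream[0..1]='1' size=0x1=1, data at stream[3..4]='j' -> body[0..1], body so far='j'
Chunk 2: stream[6..7]='6' size=0x6=6, data at stream[9..15]='2dehpk' -> body[1..7], body so far='j2dehpk'
Chunk 3: stream[17..18]='0' size=0 (terminator). Final body='j2dehpk' (7 bytes)
Body byte 6 = 'k'

Answer: k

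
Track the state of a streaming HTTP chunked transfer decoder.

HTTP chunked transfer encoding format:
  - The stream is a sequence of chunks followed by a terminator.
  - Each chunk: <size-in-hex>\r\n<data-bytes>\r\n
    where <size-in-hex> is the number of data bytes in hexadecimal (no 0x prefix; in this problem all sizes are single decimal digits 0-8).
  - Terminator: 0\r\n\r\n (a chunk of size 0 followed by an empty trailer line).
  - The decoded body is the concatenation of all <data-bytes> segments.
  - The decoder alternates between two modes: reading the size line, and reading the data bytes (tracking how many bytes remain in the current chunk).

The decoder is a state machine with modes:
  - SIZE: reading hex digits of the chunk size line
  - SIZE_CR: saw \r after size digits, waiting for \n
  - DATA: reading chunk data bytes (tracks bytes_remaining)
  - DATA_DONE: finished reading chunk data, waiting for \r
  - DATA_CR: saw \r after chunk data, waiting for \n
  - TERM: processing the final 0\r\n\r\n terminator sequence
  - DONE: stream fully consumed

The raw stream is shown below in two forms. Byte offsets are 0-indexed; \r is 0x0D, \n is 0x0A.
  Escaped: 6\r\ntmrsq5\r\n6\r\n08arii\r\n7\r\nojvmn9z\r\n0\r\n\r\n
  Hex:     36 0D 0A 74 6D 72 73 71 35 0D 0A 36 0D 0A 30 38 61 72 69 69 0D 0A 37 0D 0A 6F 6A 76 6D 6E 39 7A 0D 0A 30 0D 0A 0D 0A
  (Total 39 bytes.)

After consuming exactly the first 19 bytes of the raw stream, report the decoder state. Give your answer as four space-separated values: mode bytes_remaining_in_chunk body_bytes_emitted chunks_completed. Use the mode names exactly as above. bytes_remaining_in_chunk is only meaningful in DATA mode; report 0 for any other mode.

Answer: DATA 1 11 1

Derivation:
Byte 0 = '6': mode=SIZE remaining=0 emitted=0 chunks_done=0
Byte 1 = 0x0D: mode=SIZE_CR remaining=0 emitted=0 chunks_done=0
Byte 2 = 0x0A: mode=DATA remaining=6 emitted=0 chunks_done=0
Byte 3 = 't': mode=DATA remaining=5 emitted=1 chunks_done=0
Byte 4 = 'm': mode=DATA remaining=4 emitted=2 chunks_done=0
Byte 5 = 'r': mode=DATA remaining=3 emitted=3 chunks_done=0
Byte 6 = 's': mode=DATA remaining=2 emitted=4 chunks_done=0
Byte 7 = 'q': mode=DATA remaining=1 emitted=5 chunks_done=0
Byte 8 = '5': mode=DATA_DONE remaining=0 emitted=6 chunks_done=0
Byte 9 = 0x0D: mode=DATA_CR remaining=0 emitted=6 chunks_done=0
Byte 10 = 0x0A: mode=SIZE remaining=0 emitted=6 chunks_done=1
Byte 11 = '6': mode=SIZE remaining=0 emitted=6 chunks_done=1
Byte 12 = 0x0D: mode=SIZE_CR remaining=0 emitted=6 chunks_done=1
Byte 13 = 0x0A: mode=DATA remaining=6 emitted=6 chunks_done=1
Byte 14 = '0': mode=DATA remaining=5 emitted=7 chunks_done=1
Byte 15 = '8': mode=DATA remaining=4 emitted=8 chunks_done=1
Byte 16 = 'a': mode=DATA remaining=3 emitted=9 chunks_done=1
Byte 17 = 'r': mode=DATA remaining=2 emitted=10 chunks_done=1
Byte 18 = 'i': mode=DATA remaining=1 emitted=11 chunks_done=1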